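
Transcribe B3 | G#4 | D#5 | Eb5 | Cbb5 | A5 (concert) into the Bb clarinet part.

C#4 A#4 E#5 F5 Dbb5 B5

Written C4 sounds as Bb3 on the Bb clarinet, so concert pitches are written a major second up.
B3 → C#4
G#4 → A#4
D#5 → E#5
Eb5 → F5
Cbb5 → Dbb5
A5 → B5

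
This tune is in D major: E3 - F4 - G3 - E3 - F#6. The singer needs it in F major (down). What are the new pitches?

D major to F major down is a major sixth, so every note moves down by that interval.
E3 → G2
F4 → Ab3
G3 → Bb2
E3 → G2
F#6 → A5

G2 Ab3 Bb2 G2 A5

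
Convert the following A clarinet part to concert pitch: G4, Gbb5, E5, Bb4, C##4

E4 Ebb5 C#5 G4 A##3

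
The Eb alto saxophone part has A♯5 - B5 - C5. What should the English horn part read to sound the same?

G#5 A5 Bb4

First find concert pitch: the Eb alto saxophone sounds a major sixth below written, so A♯5 B5 C5 sounds C#5 D5 Eb4.
Then write for English horn: it sounds a perfect fifth below written, so the part must be a perfect fifth above concert.
C#5 → G#5
D5 → A5
Eb4 → Bb4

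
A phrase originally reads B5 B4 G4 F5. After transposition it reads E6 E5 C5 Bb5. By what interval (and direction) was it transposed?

up a perfect fourth

Take the first pair: B5 → E6. B to E spans 4 letter names, so the interval is some kind of fourth.
B5 to E6 is 5 semitones, which makes it a perfect fourth; the second version is higher, so the direction is up.
Checking another pair — F5 → Bb5 — gives the same interval.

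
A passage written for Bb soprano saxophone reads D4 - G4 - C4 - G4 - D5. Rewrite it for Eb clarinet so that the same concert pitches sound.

A3 D4 G3 D4 A4

First find concert pitch: the Bb soprano saxophone sounds a major second below written, so D4 G4 C4 G4 D5 sounds C4 F4 Bb3 F4 C5.
Then write for Eb clarinet: it sounds a minor third above written, so the part must be a minor third below concert.
C4 → A3
F4 → D4
Bb3 → G3
F4 → D4
C5 → A4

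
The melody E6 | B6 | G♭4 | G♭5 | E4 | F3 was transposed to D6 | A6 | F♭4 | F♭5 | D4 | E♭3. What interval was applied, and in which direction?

down a major second

Take the first pair: E6 → D6. E to D spans 2 letter names, so the interval is some kind of second.
D6 to E6 is 2 semitones, which makes it a major second; the second version is lower, so the direction is down.
Checking another pair — F3 → Eb3 — gives the same interval.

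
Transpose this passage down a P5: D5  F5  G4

A perfect fifth down from D5 gives G4.
F5: a fifth down reaches B, and 7 semitones makes it Bb4.
G4: a fifth down reaches C, and 7 semitones makes it C4.

G4 Bb4 C4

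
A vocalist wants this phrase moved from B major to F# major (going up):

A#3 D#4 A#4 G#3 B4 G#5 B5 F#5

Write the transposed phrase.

E#4 A#4 E#5 D#4 F#5 D#6 F#6 C#6

From B up to F# is a perfect fifth; apply that to each pitch.
A#3 becomes E#4
D#4 becomes A#4
A#4 becomes E#5
G#3 becomes D#4
B4 becomes F#5
G#5 becomes D#6
B5 becomes F#6
F#5 becomes C#6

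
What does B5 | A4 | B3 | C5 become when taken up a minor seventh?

A6 G5 A4 Bb5

B5 gives A6
A4 gives G5
B3 gives A4
C5 gives Bb5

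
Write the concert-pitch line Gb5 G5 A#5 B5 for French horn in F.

Written C4 sounds as F3 on the French horn in F, so concert pitches are written a perfect fifth up.
Gb5 gives Db6
G5 gives D6
A#5 gives E#6
B5 gives F#6

Db6 D6 E#6 F#6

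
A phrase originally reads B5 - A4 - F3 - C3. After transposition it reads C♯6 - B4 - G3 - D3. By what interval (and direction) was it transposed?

up a major second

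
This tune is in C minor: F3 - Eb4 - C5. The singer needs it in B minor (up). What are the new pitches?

E4 D5 B5

C minor to B minor up is a major seventh, so every note moves up by that interval.
F3 to E4
Eb4 to D5
C5 to B5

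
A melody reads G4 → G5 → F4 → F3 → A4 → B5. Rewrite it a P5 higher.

D5 D6 C5 C4 E5 F#6

G4 -> D5
G5 -> D6
F4 -> C5
F3 -> C4
A4 -> E5
B5 -> F#6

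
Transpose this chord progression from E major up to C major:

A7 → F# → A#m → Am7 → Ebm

E major up to C major is a minor sixth; each chord root moves by that interval while the quality stays the same.
A7: root A up a minor sixth → F, giving F7.
F#: root F# up a minor sixth → D, giving D.
A#m: root A# up a minor sixth → F#, giving F#m.
Am7: root A up a minor sixth → F, giving Fm7.
Ebm: root Eb up a minor sixth → Cb, giving Cbm.

F7 D F#m Fm7 Cbm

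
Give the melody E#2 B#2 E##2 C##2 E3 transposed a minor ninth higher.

F#3 C#4 F##3 D#3 F4

E#2 gives F#3
B#2 gives C#4
E##2 gives F##3
C##2 gives D#3
E3 gives F4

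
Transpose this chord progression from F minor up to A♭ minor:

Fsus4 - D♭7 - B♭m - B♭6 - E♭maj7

F minor up to A♭ minor is a minor third; each chord root moves by that interval while the quality stays the same.
Fsus4: root F up a minor third → Ab, giving Absus4.
D♭7: root D♭ up a minor third → Fb, giving Fb7.
B♭m: root B♭ up a minor third → Db, giving Dbm.
B♭6: root B♭ up a minor third → Db, giving Db6.
E♭maj7: root E♭ up a minor third → Gb, giving Gbmaj7.

Absus4 Fb7 Dbm Db6 Gbmaj7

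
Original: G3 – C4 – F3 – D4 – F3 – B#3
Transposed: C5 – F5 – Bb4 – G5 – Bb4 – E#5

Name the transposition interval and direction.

Take the first pair: G3 → C5. G to C spans 11 letter names, so the interval is some kind of eleventh.
G3 to C5 is 17 semitones, which makes it a perfect eleventh; the second version is higher, so the direction is up.
Checking another pair — B#3 → E#5 — gives the same interval.

up a perfect eleventh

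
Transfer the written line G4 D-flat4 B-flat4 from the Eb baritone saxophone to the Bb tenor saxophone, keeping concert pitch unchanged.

C4 Gb3 Eb4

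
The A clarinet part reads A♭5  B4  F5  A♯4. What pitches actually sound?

F5 G#4 D5 F##4

The A clarinet sounds a minor third below written, so transpose each written note down a minor third.
Ab5 -> F5
B4 -> G#4
F5 -> D5
A#4 -> F##4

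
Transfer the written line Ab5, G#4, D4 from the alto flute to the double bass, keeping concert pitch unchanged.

First find concert pitch: the alto flute sounds a perfect fourth below written, so Ab5 G#4 D4 sounds Eb5 D#4 A3.
Then write for double bass: it sounds a perfect octave below written, so the part must be a perfect octave above concert.
Eb5 → Eb6
D#4 → D#5
A3 → A4

Eb6 D#5 A4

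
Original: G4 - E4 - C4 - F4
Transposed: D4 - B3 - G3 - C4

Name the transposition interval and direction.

down a perfect fourth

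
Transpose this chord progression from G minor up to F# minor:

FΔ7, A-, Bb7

G minor up to F# minor is a major seventh; each chord root moves by that interval while the quality stays the same.
FΔ7: root F up a major seventh → E, giving EΔ7.
A-: root A up a major seventh → G#, giving G#-.
Bb7: root Bb up a major seventh → A, giving A7.

EΔ7 G#- A7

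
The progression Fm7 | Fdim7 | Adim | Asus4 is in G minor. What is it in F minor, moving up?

G minor up to F minor is a minor seventh; each chord root moves by that interval while the quality stays the same.
Fm7: root F up a minor seventh → Eb, giving Ebm7.
Fdim7: root F up a minor seventh → Eb, giving Ebdim7.
Adim: root A up a minor seventh → G, giving Gdim.
Asus4: root A up a minor seventh → G, giving Gsus4.

Ebm7 Ebdim7 Gdim Gsus4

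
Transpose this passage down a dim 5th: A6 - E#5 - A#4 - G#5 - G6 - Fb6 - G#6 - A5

A6 to D#6
E#5 to A##4
A#4 to D##4
G#5 to C##5
G6 to C#6
Fb6 to Bb5
G#6 to C##6
A5 to D#5

D#6 A##4 D##4 C##5 C#6 Bb5 C##6 D#5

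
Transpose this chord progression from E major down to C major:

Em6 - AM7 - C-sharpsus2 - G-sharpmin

Cm6 FM7 Asus2 Emin

E major down to C major is a major third; each chord root moves by that interval while the quality stays the same.
Em6: root E down a major third → C, giving Cm6.
AM7: root A down a major third → F, giving FM7.
C-sharpsus2: root C-sharp down a major third → A, giving Asus2.
G-sharpmin: root G-sharp down a major third → E, giving Emin.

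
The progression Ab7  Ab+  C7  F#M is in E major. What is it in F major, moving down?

Bbb7 Bbb+ Db7 GM

E major down to F major is a major seventh; each chord root moves by that interval while the quality stays the same.
Ab7: root Ab down a major seventh → Bbb, giving Bbb7.
Ab+: root Ab down a major seventh → Bbb, giving Bbb+.
C7: root C down a major seventh → Db, giving Db7.
F#M: root F# down a major seventh → G, giving GM.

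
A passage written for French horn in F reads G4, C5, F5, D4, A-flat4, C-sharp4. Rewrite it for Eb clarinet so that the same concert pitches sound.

First find concert pitch: the French horn in F sounds a perfect fifth below written, so G4 C5 F5 D4 A-flat4 C-sharp4 sounds C4 F4 Bb4 G3 Db4 F#3.
Then write for Eb clarinet: it sounds a minor third above written, so the part must be a minor third below concert.
C4 → A3
F4 → D4
Bb4 → G4
G3 → E3
Db4 → Bb3
F#3 → D#3

A3 D4 G4 E3 Bb3 D#3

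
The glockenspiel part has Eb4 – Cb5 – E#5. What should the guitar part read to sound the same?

First find concert pitch: the glockenspiel sounds a perfect fifteenth above written, so Eb4 Cb5 E#5 sounds Eb6 Cb7 E#7.
Then write for guitar: it sounds a perfect octave below written, so the part must be a perfect octave above concert.
Eb6 → Eb7
Cb7 → Cb8
E#7 → E#8

Eb7 Cb8 E#8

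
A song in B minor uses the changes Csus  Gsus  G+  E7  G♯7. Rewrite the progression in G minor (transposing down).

B minor down to G minor is a major third; each chord root moves by that interval while the quality stays the same.
Csus: root C down a major third → Ab, giving Absus.
Gsus: root G down a major third → Eb, giving Ebsus.
G+: root G down a major third → Eb, giving Eb+.
E7: root E down a major third → C, giving C7.
G♯7: root G♯ down a major third → E, giving E7.

Absus Ebsus Eb+ C7 E7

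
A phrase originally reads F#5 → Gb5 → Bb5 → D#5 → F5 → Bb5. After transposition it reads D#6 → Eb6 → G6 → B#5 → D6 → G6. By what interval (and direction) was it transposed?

Take the first pair: F#5 → D#6. F to D spans 6 letter names, so the interval is some kind of sixth.
F#5 to D#6 is 9 semitones, which makes it a major sixth; the second version is higher, so the direction is up.
Checking another pair — Bb5 → G6 — gives the same interval.

up a major sixth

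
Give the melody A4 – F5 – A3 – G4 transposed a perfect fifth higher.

A4 up a perfect fifth is E5.
F5: a fifth up reaches C, and 7 semitones makes it C6.
A3 up a perfect fifth is E4.
A perfect fifth up from G4 gives D5.

E5 C6 E4 D5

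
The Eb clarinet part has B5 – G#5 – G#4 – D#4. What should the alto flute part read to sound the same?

G6 E6 E5 B4

First find concert pitch: the Eb clarinet sounds a minor third above written, so B5 G#5 G#4 D#4 sounds D6 B5 B4 F#4.
Then write for alto flute: it sounds a perfect fourth below written, so the part must be a perfect fourth above concert.
D6 → G6
B5 → E6
B4 → E5
F#4 → B4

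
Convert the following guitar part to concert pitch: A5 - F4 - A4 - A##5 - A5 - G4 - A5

A4 F3 A3 A##4 A4 G3 A4

The guitar sounds a perfect octave below written, so transpose each written note down a perfect octave.
A5 gives A4
F4 gives F3
A4 gives A3
A##5 gives A##4
A5 gives A4
G4 gives G3
A5 gives A4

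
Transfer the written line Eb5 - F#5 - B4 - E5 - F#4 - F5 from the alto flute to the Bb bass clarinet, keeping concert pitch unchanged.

C6 D#6 G#5 C#6 D#5 D6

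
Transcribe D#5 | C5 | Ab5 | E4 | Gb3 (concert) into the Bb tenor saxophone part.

E#6 D6 Bb6 F#5 Ab4

Written C4 sounds as Bb2 on the Bb tenor saxophone, so concert pitches are written a major ninth up.
D#5 becomes E#6
C5 becomes D6
Ab5 becomes Bb6
E4 becomes F#5
Gb3 becomes Ab4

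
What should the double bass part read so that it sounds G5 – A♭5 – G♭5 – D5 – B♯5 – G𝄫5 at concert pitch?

G6 Ab6 Gb6 D6 B#6 Gbb6

The double bass sounds a perfect octave below written, so the written part must be a perfect octave above concert — transpose each note up.
G5 gives G6
Ab5 gives Ab6
Gb5 gives Gb6
D5 gives D6
B#5 gives B#6
Gbb5 gives Gbb6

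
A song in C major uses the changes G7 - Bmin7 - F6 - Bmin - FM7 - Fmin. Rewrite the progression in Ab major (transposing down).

C major down to Ab major is a major third; each chord root moves by that interval while the quality stays the same.
G7: root G down a major third → Eb, giving Eb7.
Bmin7: root B down a major third → G, giving Gmin7.
F6: root F down a major third → Db, giving Db6.
Bmin: root B down a major third → G, giving Gmin.
FM7: root F down a major third → Db, giving DbM7.
Fmin: root F down a major third → Db, giving Dbmin.

Eb7 Gmin7 Db6 Gmin DbM7 Dbmin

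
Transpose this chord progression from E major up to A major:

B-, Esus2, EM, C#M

E major up to A major is a perfect fourth; each chord root moves by that interval while the quality stays the same.
B-: root B up a perfect fourth → E, giving E-.
Esus2: root E up a perfect fourth → A, giving Asus2.
EM: root E up a perfect fourth → A, giving AM.
C#M: root C# up a perfect fourth → F#, giving F#M.

E- Asus2 AM F#M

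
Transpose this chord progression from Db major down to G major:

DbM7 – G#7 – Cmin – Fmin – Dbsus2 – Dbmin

Db major down to G major is a diminished fifth; each chord root moves by that interval while the quality stays the same.
DbM7: root Db down a diminished fifth → G, giving GM7.
G#7: root G# down a diminished fifth → C##, giving C##7.
Cmin: root C down a diminished fifth → F#, giving F#min.
Fmin: root F down a diminished fifth → B, giving Bmin.
Dbsus2: root Db down a diminished fifth → G, giving Gsus2.
Dbmin: root Db down a diminished fifth → G, giving Gmin.

GM7 C##7 F#min Bmin Gsus2 Gmin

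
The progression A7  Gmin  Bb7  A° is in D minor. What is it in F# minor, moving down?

D minor down to F# minor is a minor sixth; each chord root moves by that interval while the quality stays the same.
A7: root A down a minor sixth → C#, giving C#7.
Gmin: root G down a minor sixth → B, giving Bmin.
Bb7: root Bb down a minor sixth → D, giving D7.
A°: root A down a minor sixth → C#, giving C#°.

C#7 Bmin D7 C#°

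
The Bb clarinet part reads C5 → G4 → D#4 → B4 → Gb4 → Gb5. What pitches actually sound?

Bb4 F4 C#4 A4 Fb4 Fb5

The Bb clarinet sounds a major second below written, so transpose each written note down a major second.
C5 to Bb4
G4 to F4
D#4 to C#4
B4 to A4
Gb4 to Fb4
Gb5 to Fb5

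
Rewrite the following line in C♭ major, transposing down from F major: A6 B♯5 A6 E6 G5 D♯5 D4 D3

Eb6 F#5 Eb6 Bb5 Db5 A4 Ab3 Ab2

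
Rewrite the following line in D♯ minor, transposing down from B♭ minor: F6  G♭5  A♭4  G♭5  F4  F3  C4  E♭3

A#5 B4 C#4 B4 A#3 A#2 E#3 G#2

From B♭ down to D♯ is a diminished sixth; apply that to each pitch.
F6 to A#5
Gb5 to B4
Ab4 to C#4
Gb5 to B4
F4 to A#3
F3 to A#2
C4 to E#3
Eb3 to G#2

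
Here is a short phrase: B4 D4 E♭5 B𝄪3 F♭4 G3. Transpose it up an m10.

B4 up a minor tenth is D6.
A minor tenth up from D4 gives F5.
A minor tenth up from Eb5 gives Gb6.
A minor tenth up from B##3 gives D##5.
Fb4: a tenth up reaches A, and 15 semitones makes it Abb5.
G3 up a minor tenth is Bb4.

D6 F5 Gb6 D##5 Abb5 Bb4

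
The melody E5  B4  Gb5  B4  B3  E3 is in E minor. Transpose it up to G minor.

G5 D5 Bbb5 D5 D4 G3

From E up to G is a minor third; apply that to each pitch.
E5 → G5
B4 → D5
Gb5 → Bbb5
B4 → D5
B3 → D4
E3 → G3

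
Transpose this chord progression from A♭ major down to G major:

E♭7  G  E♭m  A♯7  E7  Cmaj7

D7 F# Dm G##7 D#7 Bmaj7

A♭ major down to G major is a minor second; each chord root moves by that interval while the quality stays the same.
E♭7: root E♭ down a minor second → D, giving D7.
G: root G down a minor second → F#, giving F#.
E♭m: root E♭ down a minor second → D, giving Dm.
A♯7: root A♯ down a minor second → G##, giving G##7.
E7: root E down a minor second → D#, giving D#7.
Cmaj7: root C down a minor second → B, giving Bmaj7.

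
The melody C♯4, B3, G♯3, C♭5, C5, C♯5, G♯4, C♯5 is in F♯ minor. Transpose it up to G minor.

D4 C4 A3 Dbb5 Db5 D5 A4 D5

From F♯ up to G is a minor second; apply that to each pitch.
C#4 gives D4
B3 gives C4
G#3 gives A3
Cb5 gives Dbb5
C5 gives Db5
C#5 gives D5
G#4 gives A4
C#5 gives D5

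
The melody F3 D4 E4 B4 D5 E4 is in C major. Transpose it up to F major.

C major to F major up is a perfect fourth, so every note moves up by that interval.
F3 gives Bb3
D4 gives G4
E4 gives A4
B4 gives E5
D5 gives G5
E4 gives A4

Bb3 G4 A4 E5 G5 A4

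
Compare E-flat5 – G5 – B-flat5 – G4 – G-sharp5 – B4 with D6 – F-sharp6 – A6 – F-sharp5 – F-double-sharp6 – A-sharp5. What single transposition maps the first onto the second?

up a major seventh

Take the first pair: Eb5 → D6. E to D spans 7 letter names, so the interval is some kind of seventh.
Eb5 to D6 is 11 semitones, which makes it a major seventh; the second version is higher, so the direction is up.
Checking another pair — B4 → A#5 — gives the same interval.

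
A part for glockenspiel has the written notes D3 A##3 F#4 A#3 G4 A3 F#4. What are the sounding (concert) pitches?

The glockenspiel sounds a perfect fifteenth above written, so transpose each written note up a perfect fifteenth.
D3 becomes D5
A##3 becomes A##5
F#4 becomes F#6
A#3 becomes A#5
G4 becomes G6
A3 becomes A5
F#4 becomes F#6

D5 A##5 F#6 A#5 G6 A5 F#6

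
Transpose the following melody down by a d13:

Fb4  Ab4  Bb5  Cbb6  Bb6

Fb4 down a diminished thirteenth is A2.
A diminished thirteenth down from Ab4 gives C#3.
Bb5: a thirteenth down reaches D, and 19 semitones makes it D#4.
Cbb6 down a diminished thirteenth is Eb4.
A diminished thirteenth down from Bb6 gives D#5.

A2 C#3 D#4 Eb4 D#5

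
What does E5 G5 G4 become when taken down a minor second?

D#5 F#5 F#4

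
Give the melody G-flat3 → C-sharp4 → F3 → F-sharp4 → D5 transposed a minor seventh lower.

Ab2 D#3 G2 G#3 E4

Gb3 to Ab2
C#4 to D#3
F3 to G2
F#4 to G#3
D5 to E4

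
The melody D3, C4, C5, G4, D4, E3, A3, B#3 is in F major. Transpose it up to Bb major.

From F up to Bb is a perfect fourth; apply that to each pitch.
D3 gives G3
C4 gives F4
C5 gives F5
G4 gives C5
D4 gives G4
E3 gives A3
A3 gives D4
B#3 gives E#4

G3 F4 F5 C5 G4 A3 D4 E#4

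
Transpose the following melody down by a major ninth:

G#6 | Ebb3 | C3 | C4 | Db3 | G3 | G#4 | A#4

G#6 → F#5
Ebb3 → Dbb2
C3 → Bb1
C4 → Bb2
Db3 → Cb2
G3 → F2
G#4 → F#3
A#4 → G#3

F#5 Dbb2 Bb1 Bb2 Cb2 F2 F#3 G#3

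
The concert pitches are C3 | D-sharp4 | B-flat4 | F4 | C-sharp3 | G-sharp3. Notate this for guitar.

C4 D#5 Bb5 F5 C#4 G#4

Written C4 sounds as C3 on the guitar, so concert pitches are written a perfect octave up.
C3 to C4
D#4 to D#5
Bb4 to Bb5
F4 to F5
C#3 to C#4
G#3 to G#4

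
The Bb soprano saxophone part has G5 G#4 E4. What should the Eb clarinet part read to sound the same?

First find concert pitch: the Bb soprano saxophone sounds a major second below written, so G5 G#4 E4 sounds F5 F#4 D4.
Then write for Eb clarinet: it sounds a minor third above written, so the part must be a minor third below concert.
F5 → D5
F#4 → D#4
D4 → B3

D5 D#4 B3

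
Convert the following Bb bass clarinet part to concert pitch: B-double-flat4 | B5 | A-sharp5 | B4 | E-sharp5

The Bb bass clarinet sounds a major ninth below written, so transpose each written note down a major ninth.
Bbb4 gives Abb3
B5 gives A4
A#5 gives G#4
B4 gives A3
E#5 gives D#4

Abb3 A4 G#4 A3 D#4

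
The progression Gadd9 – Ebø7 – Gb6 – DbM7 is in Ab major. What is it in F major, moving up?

Eadd9 Cø7 Eb6 BbM7

Ab major up to F major is a major sixth; each chord root moves by that interval while the quality stays the same.
Gadd9: root G up a major sixth → E, giving Eadd9.
Ebø7: root Eb up a major sixth → C, giving Cø7.
Gb6: root Gb up a major sixth → Eb, giving Eb6.
DbM7: root Db up a major sixth → Bb, giving BbM7.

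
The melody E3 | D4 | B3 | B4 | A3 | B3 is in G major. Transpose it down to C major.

A2 G3 E3 E4 D3 E3

G major to C major down is a perfect fifth, so every note moves down by that interval.
E3 becomes A2
D4 becomes G3
B3 becomes E3
B4 becomes E4
A3 becomes D3
B3 becomes E3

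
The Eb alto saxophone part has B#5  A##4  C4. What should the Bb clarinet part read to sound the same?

First find concert pitch: the Eb alto saxophone sounds a major sixth below written, so B#5 A##4 C4 sounds D#5 C##4 Eb3.
Then write for Bb clarinet: it sounds a major second below written, so the part must be a major second above concert.
D#5 → E#5
C##4 → D##4
Eb3 → F3

E#5 D##4 F3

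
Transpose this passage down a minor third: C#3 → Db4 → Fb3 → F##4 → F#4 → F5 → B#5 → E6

A#2 Bb3 Db3 D##4 D#4 D5 G##5 C#6

C#3 -> A#2
Db4 -> Bb3
Fb3 -> Db3
F##4 -> D##4
F#4 -> D#4
F5 -> D5
B#5 -> G##5
E6 -> C#6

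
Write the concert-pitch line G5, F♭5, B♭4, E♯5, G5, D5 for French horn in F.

Written C4 sounds as F3 on the French horn in F, so concert pitches are written a perfect fifth up.
G5 → D6
Fb5 → Cb6
Bb4 → F5
E#5 → B#5
G5 → D6
D5 → A5

D6 Cb6 F5 B#5 D6 A5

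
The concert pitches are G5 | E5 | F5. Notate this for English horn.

D6 B5 C6

Written C4 sounds as F3 on the English horn, so concert pitches are written a perfect fifth up.
G5 → D6
E5 → B5
F5 → C6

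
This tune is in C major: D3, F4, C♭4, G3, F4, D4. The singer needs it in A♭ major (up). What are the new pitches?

Bb3 Db5 Abb4 Eb4 Db5 Bb4

From C up to A♭ is a minor sixth; apply that to each pitch.
D3 → Bb3
F4 → Db5
Cb4 → Abb4
G3 → Eb4
F4 → Db5
D4 → Bb4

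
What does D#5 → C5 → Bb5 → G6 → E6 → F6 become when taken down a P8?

D#4 C4 Bb4 G5 E5 F5

D#5 gives D#4
C5 gives C4
Bb5 gives Bb4
G6 gives G5
E6 gives E5
F6 gives F5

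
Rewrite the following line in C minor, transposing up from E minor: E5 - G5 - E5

E minor to C minor up is a minor sixth, so every note moves up by that interval.
E5 -> C6
G5 -> Eb6
E5 -> C6

C6 Eb6 C6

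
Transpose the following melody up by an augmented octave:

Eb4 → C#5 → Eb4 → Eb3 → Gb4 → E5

Eb4 gives E5
C#5 gives C##6
Eb4 gives E5
Eb3 gives E4
Gb4 gives G5
E5 gives E#6

E5 C##6 E5 E4 G5 E#6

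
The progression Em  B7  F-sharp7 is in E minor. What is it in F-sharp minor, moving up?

F#m C#7 G#7

E minor up to F-sharp minor is a major second; each chord root moves by that interval while the quality stays the same.
Em: root E up a major second → F#, giving F#m.
B7: root B up a major second → C#, giving C#7.
F-sharp7: root F-sharp up a major second → G#, giving G#7.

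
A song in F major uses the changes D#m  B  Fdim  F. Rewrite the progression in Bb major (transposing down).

F major down to Bb major is a perfect fifth; each chord root moves by that interval while the quality stays the same.
D#m: root D# down a perfect fifth → G#, giving G#m.
B: root B down a perfect fifth → E, giving E.
Fdim: root F down a perfect fifth → Bb, giving Bbdim.
F: root F down a perfect fifth → Bb, giving Bb.

G#m E Bbdim Bb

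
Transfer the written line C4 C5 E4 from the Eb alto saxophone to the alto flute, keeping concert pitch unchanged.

Ab3 Ab4 C4

First find concert pitch: the Eb alto saxophone sounds a major sixth below written, so C4 C5 E4 sounds Eb3 Eb4 G3.
Then write for alto flute: it sounds a perfect fourth below written, so the part must be a perfect fourth above concert.
Eb3 → Ab3
Eb4 → Ab4
G3 → C4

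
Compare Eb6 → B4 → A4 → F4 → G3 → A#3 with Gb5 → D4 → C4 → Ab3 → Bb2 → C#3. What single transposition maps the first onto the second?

down a major sixth

From Eb6 to Gb5 is 6 letter names — a sixth of some quality.
Gb5 to Eb6 is 9 semitones, which makes it a major sixth; the second version is lower, so the direction is down.
Checking another pair — A#3 → C#3 — gives the same interval.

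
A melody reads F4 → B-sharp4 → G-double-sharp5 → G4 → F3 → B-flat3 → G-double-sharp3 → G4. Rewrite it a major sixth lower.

Ab3 D#4 B#4 Bb3 Ab2 Db3 B#2 Bb3

F4 -> Ab3
B#4 -> D#4
G##5 -> B#4
G4 -> Bb3
F3 -> Ab2
Bb3 -> Db3
G##3 -> B#2
G4 -> Bb3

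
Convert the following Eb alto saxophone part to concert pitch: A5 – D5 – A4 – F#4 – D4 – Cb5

C5 F4 C4 A3 F3 Ebb4

The Eb alto saxophone sounds a major sixth below written, so transpose each written note down a major sixth.
A5 becomes C5
D5 becomes F4
A4 becomes C4
F#4 becomes A3
D4 becomes F3
Cb5 becomes Ebb4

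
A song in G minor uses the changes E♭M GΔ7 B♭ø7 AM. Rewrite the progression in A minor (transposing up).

FM AΔ7 Cø7 BM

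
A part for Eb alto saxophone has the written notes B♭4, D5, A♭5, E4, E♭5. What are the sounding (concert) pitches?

The Eb alto saxophone sounds a major sixth below written, so transpose each written note down a major sixth.
Bb4 becomes Db4
D5 becomes F4
Ab5 becomes Cb5
E4 becomes G3
Eb5 becomes Gb4

Db4 F4 Cb5 G3 Gb4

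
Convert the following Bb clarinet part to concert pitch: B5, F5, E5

Written C4 on the Bb clarinet sounds as Bb3, a major second lower; apply that shift to every note.
B5 gives A5
F5 gives Eb5
E5 gives D5

A5 Eb5 D5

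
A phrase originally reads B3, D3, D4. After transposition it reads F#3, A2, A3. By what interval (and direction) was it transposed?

Take the first pair: B3 → F#3. B to F spans 4 letter names, so the interval is some kind of fourth.
F#3 to B3 is 5 semitones, which makes it a perfect fourth; the second version is lower, so the direction is down.
Checking another pair — D4 → A3 — gives the same interval.

down a perfect fourth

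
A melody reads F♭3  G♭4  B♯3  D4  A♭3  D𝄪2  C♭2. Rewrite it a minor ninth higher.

Gbb4 Abb5 C#5 Eb5 Bbb4 E#3 Dbb3

Fb3 to Gbb4
Gb4 to Abb5
B#3 to C#5
D4 to Eb5
Ab3 to Bbb4
D##2 to E#3
Cb2 to Dbb3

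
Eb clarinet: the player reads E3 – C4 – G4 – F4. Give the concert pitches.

G3 Eb4 Bb4 Ab4

Written C4 on the Eb clarinet sounds as Eb4, a minor third higher; apply that shift to every note.
E3 becomes G3
C4 becomes Eb4
G4 becomes Bb4
F4 becomes Ab4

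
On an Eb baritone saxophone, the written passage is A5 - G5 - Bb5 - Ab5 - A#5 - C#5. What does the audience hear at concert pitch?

C4 Bb3 Db4 Cb4 C#4 E3

Written C4 on the Eb baritone saxophone sounds as Eb2, a major thirteenth lower; apply that shift to every note.
A5 gives C4
G5 gives Bb3
Bb5 gives Db4
Ab5 gives Cb4
A#5 gives C#4
C#5 gives E3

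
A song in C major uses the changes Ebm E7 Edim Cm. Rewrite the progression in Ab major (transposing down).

Cbm C7 Cdim Abm

C major down to Ab major is a major third; each chord root moves by that interval while the quality stays the same.
Ebm: root Eb down a major third → Cb, giving Cbm.
E7: root E down a major third → C, giving C7.
Edim: root E down a major third → C, giving Cdim.
Cm: root C down a major third → Ab, giving Abm.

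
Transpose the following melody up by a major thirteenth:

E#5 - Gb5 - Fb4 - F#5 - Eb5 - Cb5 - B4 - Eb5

E#5 becomes C##7
Gb5 becomes Eb7
Fb4 becomes Db6
F#5 becomes D#7
Eb5 becomes C7
Cb5 becomes Ab6
B4 becomes G#6
Eb5 becomes C7

C##7 Eb7 Db6 D#7 C7 Ab6 G#6 C7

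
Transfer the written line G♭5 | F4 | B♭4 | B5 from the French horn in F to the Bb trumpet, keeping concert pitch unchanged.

First find concert pitch: the French horn in F sounds a perfect fifth below written, so G♭5 F4 B♭4 B5 sounds Cb5 Bb3 Eb4 E5.
Then write for Bb trumpet: it sounds a major second below written, so the part must be a major second above concert.
Cb5 → Db5
Bb3 → C4
Eb4 → F4
E5 → F#5

Db5 C4 F4 F#5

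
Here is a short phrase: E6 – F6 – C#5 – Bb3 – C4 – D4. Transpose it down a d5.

A#5 B5 F##4 E3 F#3 G#3

E6 down a diminished fifth is A#5.
F6: a fifth down reaches B, and 6 semitones makes it B5.
A diminished fifth down from C#5 gives F##4.
Bb3: a fifth down reaches E, and 6 semitones makes it E3.
A diminished fifth down from C4 gives F#3.
D4: a fifth down reaches G, and 6 semitones makes it G#3.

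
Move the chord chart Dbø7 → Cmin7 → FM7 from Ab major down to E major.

Aø7 G#min7 C#M7

Ab major down to E major is a diminished fourth; each chord root moves by that interval while the quality stays the same.
Dbø7: root Db down a diminished fourth → A, giving Aø7.
Cmin7: root C down a diminished fourth → G#, giving G#min7.
FM7: root F down a diminished fourth → C#, giving C#M7.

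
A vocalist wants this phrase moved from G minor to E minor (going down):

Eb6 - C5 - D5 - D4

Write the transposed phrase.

C6 A4 B4 B3

From G down to E is a minor third; apply that to each pitch.
Eb6 gives C6
C5 gives A4
D5 gives B4
D4 gives B3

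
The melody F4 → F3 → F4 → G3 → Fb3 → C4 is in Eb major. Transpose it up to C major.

From Eb up to C is a major sixth; apply that to each pitch.
F4 to D5
F3 to D4
F4 to D5
G3 to E4
Fb3 to Db4
C4 to A4

D5 D4 D5 E4 Db4 A4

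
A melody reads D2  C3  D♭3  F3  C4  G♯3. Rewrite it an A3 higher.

F##2 E#3 F#3 A#3 E#4 B##3

D2 becomes F##2
C3 becomes E#3
Db3 becomes F#3
F3 becomes A#3
C4 becomes E#4
G#3 becomes B##3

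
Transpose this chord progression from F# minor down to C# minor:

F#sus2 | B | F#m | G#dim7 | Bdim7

C#sus2 F# C#m D#dim7 F#dim7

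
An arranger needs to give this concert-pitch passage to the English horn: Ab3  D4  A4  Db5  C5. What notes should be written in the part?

The English horn sounds a perfect fifth below written, so the written part must be a perfect fifth above concert — transpose each note up.
Ab3 -> Eb4
D4 -> A4
A4 -> E5
Db5 -> Ab5
C5 -> G5

Eb4 A4 E5 Ab5 G5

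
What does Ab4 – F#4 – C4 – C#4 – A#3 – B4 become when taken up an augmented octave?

Ab4: an octave up reaches A, and 13 semitones makes it A5.
F#4 up an augmented octave is F##5.
C4 up an augmented octave is C#5.
C#4 up an augmented octave is C##5.
A#3 up an augmented octave is A##4.
An augmented octave up from B4 gives B#5.

A5 F##5 C#5 C##5 A##4 B#5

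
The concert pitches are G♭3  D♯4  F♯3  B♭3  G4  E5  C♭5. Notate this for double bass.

Gb4 D#5 F#4 Bb4 G5 E6 Cb6

Written C4 sounds as C3 on the double bass, so concert pitches are written a perfect octave up.
Gb3 becomes Gb4
D#4 becomes D#5
F#3 becomes F#4
Bb3 becomes Bb4
G4 becomes G5
E5 becomes E6
Cb5 becomes Cb6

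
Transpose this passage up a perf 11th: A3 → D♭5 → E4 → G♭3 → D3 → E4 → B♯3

D5 Gb6 A5 Cb5 G4 A5 E#5

A3 up a perfect eleventh is D5.
Db5 up a perfect eleventh is Gb6.
E4 up a perfect eleventh is A5.
Gb3: an eleventh up reaches C, and 17 semitones makes it Cb5.
D3 up a perfect eleventh is G4.
E4 up a perfect eleventh is A5.
B#3 up a perfect eleventh is E#5.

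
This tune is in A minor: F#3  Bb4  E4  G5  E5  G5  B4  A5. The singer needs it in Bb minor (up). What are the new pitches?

A minor to Bb minor up is a minor second, so every note moves up by that interval.
F#3 -> G3
Bb4 -> Cb5
E4 -> F4
G5 -> Ab5
E5 -> F5
G5 -> Ab5
B4 -> C5
A5 -> Bb5

G3 Cb5 F4 Ab5 F5 Ab5 C5 Bb5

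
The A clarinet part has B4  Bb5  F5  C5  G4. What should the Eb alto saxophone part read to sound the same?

E#5 E6 B5 F#5 C#5

First find concert pitch: the A clarinet sounds a minor third below written, so B4 Bb5 F5 C5 G4 sounds G#4 G5 D5 A4 E4.
Then write for Eb alto saxophone: it sounds a major sixth below written, so the part must be a major sixth above concert.
G#4 → E#5
G5 → E6
D5 → B5
A4 → F#5
E4 → C#5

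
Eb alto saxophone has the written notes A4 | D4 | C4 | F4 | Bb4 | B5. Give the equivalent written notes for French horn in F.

First find concert pitch: the Eb alto saxophone sounds a major sixth below written, so A4 D4 C4 F4 Bb4 B5 sounds C4 F3 Eb3 Ab3 Db4 D5.
Then write for French horn in F: it sounds a perfect fifth below written, so the part must be a perfect fifth above concert.
C4 → G4
F3 → C4
Eb3 → Bb3
Ab3 → Eb4
Db4 → Ab4
D5 → A5

G4 C4 Bb3 Eb4 Ab4 A5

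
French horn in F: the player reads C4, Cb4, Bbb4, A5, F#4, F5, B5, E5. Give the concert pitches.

The French horn in F sounds a perfect fifth below written, so transpose each written note down a perfect fifth.
C4 becomes F3
Cb4 becomes Fb3
Bbb4 becomes Ebb4
A5 becomes D5
F#4 becomes B3
F5 becomes Bb4
B5 becomes E5
E5 becomes A4

F3 Fb3 Ebb4 D5 B3 Bb4 E5 A4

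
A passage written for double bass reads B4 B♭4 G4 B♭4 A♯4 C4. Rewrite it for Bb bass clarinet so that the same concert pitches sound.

C#5 C5 A4 C5 B#4 D4

First find concert pitch: the double bass sounds a perfect octave below written, so B4 B♭4 G4 B♭4 A♯4 C4 sounds B3 Bb3 G3 Bb3 A#3 C3.
Then write for Bb bass clarinet: it sounds a major ninth below written, so the part must be a major ninth above concert.
B3 → C#5
Bb3 → C5
G3 → A4
Bb3 → C5
A#3 → B#4
C3 → D4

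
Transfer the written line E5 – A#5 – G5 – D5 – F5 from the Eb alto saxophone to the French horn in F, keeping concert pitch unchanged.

D5 G#5 F5 C5 Eb5

First find concert pitch: the Eb alto saxophone sounds a major sixth below written, so E5 A#5 G5 D5 F5 sounds G4 C#5 Bb4 F4 Ab4.
Then write for French horn in F: it sounds a perfect fifth below written, so the part must be a perfect fifth above concert.
G4 → D5
C#5 → G#5
Bb4 → F5
F4 → C5
Ab4 → Eb5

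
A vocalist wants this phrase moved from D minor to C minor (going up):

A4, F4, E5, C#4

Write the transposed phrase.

G5 Eb5 D6 B4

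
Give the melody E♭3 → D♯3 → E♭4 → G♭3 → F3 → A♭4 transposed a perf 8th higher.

Eb4 D#4 Eb5 Gb4 F4 Ab5

A perfect octave up from Eb3 gives Eb4.
D#3 up a perfect octave is D#4.
Eb4: an octave up reaches E, and 12 semitones makes it Eb5.
Gb3: an octave up reaches G, and 12 semitones makes it Gb4.
F3 up a perfect octave is F4.
Ab4 up a perfect octave is Ab5.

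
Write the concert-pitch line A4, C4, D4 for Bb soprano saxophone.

B4 D4 E4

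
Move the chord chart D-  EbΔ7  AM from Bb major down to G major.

Bb major down to G major is a minor third; each chord root moves by that interval while the quality stays the same.
D-: root D down a minor third → B, giving B-.
EbΔ7: root Eb down a minor third → C, giving CΔ7.
AM: root A down a minor third → F#, giving F#M.

B- CΔ7 F#M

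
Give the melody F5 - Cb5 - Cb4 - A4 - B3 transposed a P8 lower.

F5 -> F4
Cb5 -> Cb4
Cb4 -> Cb3
A4 -> A3
B3 -> B2

F4 Cb4 Cb3 A3 B2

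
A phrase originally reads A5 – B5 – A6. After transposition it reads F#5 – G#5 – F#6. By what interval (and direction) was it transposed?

From A5 to F#5 is 3 letter names — a third of some quality.
F#5 to A5 is 3 semitones, which makes it a minor third; the second version is lower, so the direction is down.
Checking another pair — A6 → F#6 — gives the same interval.

down a minor third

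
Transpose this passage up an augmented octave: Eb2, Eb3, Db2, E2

E3 E4 D3 E#3

Eb2 gives E3
Eb3 gives E4
Db2 gives D3
E2 gives E#3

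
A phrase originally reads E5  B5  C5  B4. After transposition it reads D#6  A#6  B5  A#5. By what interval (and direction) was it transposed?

up a major seventh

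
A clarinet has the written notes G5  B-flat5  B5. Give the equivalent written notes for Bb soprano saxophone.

F#5 A5 A#5

First find concert pitch: the A clarinet sounds a minor third below written, so G5 B-flat5 B5 sounds E5 G5 G#5.
Then write for Bb soprano saxophone: it sounds a major second below written, so the part must be a major second above concert.
E5 → F#5
G5 → A5
G#5 → A#5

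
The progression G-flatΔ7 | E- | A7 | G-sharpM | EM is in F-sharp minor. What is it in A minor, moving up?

BbbΔ7 G- C7 BM GM

F-sharp minor up to A minor is a minor third; each chord root moves by that interval while the quality stays the same.
G-flatΔ7: root G-flat up a minor third → Bbb, giving BbbΔ7.
E-: root E up a minor third → G, giving G-.
A7: root A up a minor third → C, giving C7.
G-sharpM: root G-sharp up a minor third → B, giving BM.
EM: root E up a minor third → G, giving GM.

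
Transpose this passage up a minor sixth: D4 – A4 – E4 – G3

Bb4 F5 C5 Eb4

D4 up a minor sixth is Bb4.
A4: a sixth up reaches F, and 8 semitones makes it F5.
E4 up a minor sixth is C5.
G3 up a minor sixth is Eb4.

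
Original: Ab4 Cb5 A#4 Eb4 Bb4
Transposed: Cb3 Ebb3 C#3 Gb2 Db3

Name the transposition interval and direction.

down a major thirteenth

Take the first pair: Ab4 → Cb3. A to C spans 13 letter names, so the interval is some kind of thirteenth.
Cb3 to Ab4 is 21 semitones, which makes it a major thirteenth; the second version is lower, so the direction is down.
Checking another pair — Bb4 → Db3 — gives the same interval.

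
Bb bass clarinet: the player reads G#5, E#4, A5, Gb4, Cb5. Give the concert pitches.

F#4 D#3 G4 Fb3 Bbb3

The Bb bass clarinet sounds a major ninth below written, so transpose each written note down a major ninth.
G#5 becomes F#4
E#4 becomes D#3
A5 becomes G4
Gb4 becomes Fb3
Cb5 becomes Bbb3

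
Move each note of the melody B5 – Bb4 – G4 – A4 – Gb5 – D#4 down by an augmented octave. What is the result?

B5 becomes Bb4
Bb4 becomes Bbb3
G4 becomes Gb3
A4 becomes Ab3
Gb5 becomes Gbb4
D#4 becomes D3

Bb4 Bbb3 Gb3 Ab3 Gbb4 D3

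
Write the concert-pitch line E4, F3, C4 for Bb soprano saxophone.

F#4 G3 D4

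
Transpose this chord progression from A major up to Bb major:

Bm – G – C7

A major up to Bb major is a minor second; each chord root moves by that interval while the quality stays the same.
Bm: root B up a minor second → C, giving Cm.
G: root G up a minor second → Ab, giving Ab.
C7: root C up a minor second → Db, giving Db7.

Cm Ab Db7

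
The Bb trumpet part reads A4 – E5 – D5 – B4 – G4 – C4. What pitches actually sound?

The Bb trumpet sounds a major second below written, so transpose each written note down a major second.
A4 gives G4
E5 gives D5
D5 gives C5
B4 gives A4
G4 gives F4
C4 gives Bb3

G4 D5 C5 A4 F4 Bb3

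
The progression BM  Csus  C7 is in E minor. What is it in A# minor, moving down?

E#M F#sus F#7

E minor down to A# minor is a diminished fifth; each chord root moves by that interval while the quality stays the same.
BM: root B down a diminished fifth → E#, giving E#M.
Csus: root C down a diminished fifth → F#, giving F#sus.
C7: root C down a diminished fifth → F#, giving F#7.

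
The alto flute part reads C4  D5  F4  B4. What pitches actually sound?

Written C4 on the alto flute sounds as G3, a perfect fourth lower; apply that shift to every note.
C4 -> G3
D5 -> A4
F4 -> C4
B4 -> F#4

G3 A4 C4 F#4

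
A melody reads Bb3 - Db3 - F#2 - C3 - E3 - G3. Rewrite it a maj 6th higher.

Bb3 up a major sixth is G4.
Db3 up a major sixth is Bb3.
F#2 up a major sixth is D#3.
C3: a sixth up reaches A, and 9 semitones makes it A3.
A major sixth up from E3 gives C#4.
G3 up a major sixth is E4.

G4 Bb3 D#3 A3 C#4 E4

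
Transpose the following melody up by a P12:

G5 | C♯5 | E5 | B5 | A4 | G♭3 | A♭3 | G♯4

D7 G#6 B6 F#7 E6 Db5 Eb5 D#6

G5 -> D7
C#5 -> G#6
E5 -> B6
B5 -> F#7
A4 -> E6
Gb3 -> Db5
Ab3 -> Eb5
G#4 -> D#6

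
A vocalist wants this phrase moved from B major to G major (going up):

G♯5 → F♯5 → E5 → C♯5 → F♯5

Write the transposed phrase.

E6 D6 C6 A5 D6

B major to G major up is a minor sixth, so every note moves up by that interval.
G#5 to E6
F#5 to D6
E5 to C6
C#5 to A5
F#5 to D6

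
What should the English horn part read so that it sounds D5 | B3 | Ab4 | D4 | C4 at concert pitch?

The English horn sounds a perfect fifth below written, so the written part must be a perfect fifth above concert — transpose each note up.
D5 -> A5
B3 -> F#4
Ab4 -> Eb5
D4 -> A4
C4 -> G4

A5 F#4 Eb5 A4 G4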